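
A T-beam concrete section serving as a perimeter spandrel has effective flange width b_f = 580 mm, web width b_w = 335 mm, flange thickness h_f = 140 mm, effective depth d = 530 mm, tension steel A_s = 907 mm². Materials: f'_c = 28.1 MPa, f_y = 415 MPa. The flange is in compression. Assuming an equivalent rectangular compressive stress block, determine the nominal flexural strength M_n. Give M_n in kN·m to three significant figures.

Tension: T = A_s f_y = 907 × 415 = 376405 N.
Try a within the flange: a = T/(0.85 f'_c b_f) = 376405/(0.85 × 28.1 × 580) = 27.17 mm.
Since a = 27.17 ≤ h_f = 140 mm, the stress block lies entirely in the flange; analyse as a rectangular beam of width b_f.
M_n = T(d − a/2) = 376405 × (530 − 13.585) = 194.38 × 10⁶ N·mm.
M_n = 194.38 kN·m.

M_n ≈ 194 kN·m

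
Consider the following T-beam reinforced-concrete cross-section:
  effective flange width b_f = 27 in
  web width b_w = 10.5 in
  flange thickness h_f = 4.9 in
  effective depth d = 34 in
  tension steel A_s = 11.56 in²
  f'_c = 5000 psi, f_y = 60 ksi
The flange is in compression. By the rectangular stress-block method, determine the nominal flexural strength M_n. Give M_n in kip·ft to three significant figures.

M_n ≈ 1780 kip·ft

Tension: T = A_s f_y = 11.56 × 60 = 693.6 kips.
Try a within the flange: a = T/(0.85 f'_c b_f) = 693.6/(0.85 × 5 × 27) = 6.044 in.
a = 6.044 > h_f = 4.9 in: the block extends into the web. Split into flange-overhang and web parts.
C_f = 0.85 f'_c (b_f − b_w) h_f = 0.85 × 5 × (27 − 10.5) × 4.9 = 343.6 kips.
Remaining web compression depth: a_w = (T − C_f)/(0.85 f'_c b_w) = (693.6 − 343.6)/(0.85 × 5 × 10.5) = 7.843 in.
M_n = C_f(d − h_f/2) + (T − C_f)(d − a_w/2) = 343.6 × (34 − 2.45) + 350 × (34 − 3.9215) = 10840.6 + 10527.5 = 21368.1 kip·in.
M_n = 21368.1/12 = 1780.68 kip·ft.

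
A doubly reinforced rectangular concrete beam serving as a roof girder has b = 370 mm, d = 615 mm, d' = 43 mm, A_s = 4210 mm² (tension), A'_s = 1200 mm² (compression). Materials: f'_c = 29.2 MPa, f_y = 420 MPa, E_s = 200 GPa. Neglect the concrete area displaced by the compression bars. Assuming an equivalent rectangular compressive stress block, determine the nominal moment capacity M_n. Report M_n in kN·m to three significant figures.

M_n ≈ 979 kN·m

Assume both tension and compression steel yield.
Net tension couple steel: A_s − A'_s = 3010 mm².
a = (A_s − A'_s) f_y / (0.85 f'_c b) = 1264200/(0.85 × 29.2 × 370) = 137.66 mm.
c = a/β₁ = 137.66/0.841 = 163.69 mm; ε'_s = 0.003(c − d')/c = 0.0022 ≥ f_y/E_s = 0.0021, so compression steel does yield.
M_n = (A_s − A'_s) f_y (d − a/2) + A'_s f_y (d − d') = [1264200 × (615 − 68.83) + 504000 × (615 − 43)] × 10⁻⁶ = 690.47 + 288.29 = 978.76 kN·m.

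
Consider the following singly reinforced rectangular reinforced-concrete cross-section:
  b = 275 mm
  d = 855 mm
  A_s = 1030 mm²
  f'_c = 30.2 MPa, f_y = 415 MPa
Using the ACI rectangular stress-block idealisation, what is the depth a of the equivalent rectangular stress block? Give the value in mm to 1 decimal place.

T = A_s f_y = 1030 × 415 = 427450 N = 427.45 kN.
Setting C = 0.85 f'_c a b equal to T: a = 427450/(0.85 × 30.2 × 275) = 60.6 mm.

a ≈ 60.6 mm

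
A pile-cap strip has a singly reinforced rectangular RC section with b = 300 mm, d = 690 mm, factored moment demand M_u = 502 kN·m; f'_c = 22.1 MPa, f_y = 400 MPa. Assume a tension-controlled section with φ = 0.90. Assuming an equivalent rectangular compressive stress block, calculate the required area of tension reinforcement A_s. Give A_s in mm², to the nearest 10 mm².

A_s ≈ 2290 mm²

M_n = M_u/φ = 502/0.90 = 557.778 kN·m.
With M_n = 0.85 f'_c a b (d − a/2), solve the quadratic for a:
a = d − √(d² − 2M_n/(0.85 f'_c b)) = 690 − √(690² − 2 × 557.778×10⁶/(0.85 × 22.1 × 300)) = 162.60 mm.
A_s = 0.85 f'_c a b / f_y = 0.85 × 22.1 × 162.60 × 300 / 400 = 2290.8 mm².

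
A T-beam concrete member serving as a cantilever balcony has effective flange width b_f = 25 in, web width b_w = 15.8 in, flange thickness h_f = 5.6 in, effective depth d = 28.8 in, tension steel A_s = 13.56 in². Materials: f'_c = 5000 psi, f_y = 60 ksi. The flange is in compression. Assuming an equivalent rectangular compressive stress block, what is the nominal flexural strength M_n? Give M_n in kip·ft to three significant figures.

M_n ≈ 1680 kip·ft

Tension: T = A_s f_y = 13.56 × 60 = 813.6 kips.
Try a within the flange: a = T/(0.85 f'_c b_f) = 813.6/(0.85 × 5 × 25) = 7.657 in.
a = 7.657 > h_f = 5.6 in: the block extends into the web. Split into flange-overhang and web parts.
C_f = 0.85 f'_c (b_f − b_w) h_f = 0.85 × 5 × (25 − 15.8) × 5.6 = 219.0 kips.
Remaining web compression depth: a_w = (T − C_f)/(0.85 f'_c b_w) = (813.6 − 219.0)/(0.85 × 5 × 15.8) = 8.855 in.
M_n = C_f(d − h_f/2) + (T − C_f)(d − a_w/2) = 219.0 × (28.8 − 2.8) + 594.6 × (28.8 − 4.4275) = 5694.0 + 14491.9 = 20185.9 kip·in.
M_n = 20185.9/12 = 1682.16 kip·ft.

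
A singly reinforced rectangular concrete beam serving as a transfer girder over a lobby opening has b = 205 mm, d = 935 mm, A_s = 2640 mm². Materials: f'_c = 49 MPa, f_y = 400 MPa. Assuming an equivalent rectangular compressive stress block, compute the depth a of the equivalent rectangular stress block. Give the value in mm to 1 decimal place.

T = A_s f_y = 2640 × 400 = 1056000 N = 1056 kN.
Setting C = 0.85 f'_c a b equal to T: a = 1056000/(0.85 × 49 × 205) = 123.7 mm.

a ≈ 123.7 mm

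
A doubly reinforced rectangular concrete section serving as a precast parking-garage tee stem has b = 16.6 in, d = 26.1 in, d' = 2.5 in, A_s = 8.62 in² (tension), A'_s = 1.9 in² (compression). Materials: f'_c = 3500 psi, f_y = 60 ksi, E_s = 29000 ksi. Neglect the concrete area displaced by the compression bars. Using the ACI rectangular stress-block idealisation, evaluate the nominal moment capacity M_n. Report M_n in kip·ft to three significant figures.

Assume both steels yield.
a = (A_s − A'_s) f_y/(0.85 f'_c b) = (8.62 − 1.9) × 60/(0.85 × 3.5 × 16.6) = 8.164 in.
c = a/β₁ = 8.164/0.85 = 9.605 in; ε'_s = 0.003(c − d')/c = 0.0022 ≥ ε_y = 0.0021, so the compression steel yields.
M_n = (A_s − A'_s) f_y (d − a/2) + A'_s f_y (d − d') = 403.2 × (26.1 − 4.082) + 114 × (26.1 − 2.5) = 8877.7 + 2690.4 = 11568.1 kip·in = 11568.1/12 = 964.01 kip·ft.

M_n ≈ 964 kip·ft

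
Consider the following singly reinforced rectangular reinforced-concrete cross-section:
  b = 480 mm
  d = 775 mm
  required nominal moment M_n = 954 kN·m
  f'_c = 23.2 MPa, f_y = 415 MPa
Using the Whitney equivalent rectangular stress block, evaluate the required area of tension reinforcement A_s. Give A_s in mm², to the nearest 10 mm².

A_s ≈ 3270 mm²

With M_n = 0.85 f'_c a b (d − a/2), solve the quadratic for a:
a = d − √(d² − 2M_n/(0.85 f'_c b)) = 775 − √(775² − 2 × 954×10⁶/(0.85 × 23.2 × 480)) = 143.29 mm.
A_s = 0.85 f'_c a b / f_y = 0.85 × 23.2 × 143.29 × 480 / 415 = 3268.3 mm².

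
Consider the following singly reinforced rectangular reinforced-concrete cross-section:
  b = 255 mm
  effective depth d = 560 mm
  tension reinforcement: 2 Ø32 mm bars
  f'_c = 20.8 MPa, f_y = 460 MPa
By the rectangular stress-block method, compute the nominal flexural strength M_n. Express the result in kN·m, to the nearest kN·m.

M_n ≈ 354 kN·m

A_s = 2 × 804 = 1608 mm².
T = A_s f_y = 1608 × 460 = 739680 N = 739.68 kN.
From C = T: a = T/(0.85 f'_c b) = 739680/(0.85 × 20.8 × 255) = 164.07 mm.
M_n = T(d − a/2) = 739.68 kN × (560 − 82.035) mm = 353.54 kN·m.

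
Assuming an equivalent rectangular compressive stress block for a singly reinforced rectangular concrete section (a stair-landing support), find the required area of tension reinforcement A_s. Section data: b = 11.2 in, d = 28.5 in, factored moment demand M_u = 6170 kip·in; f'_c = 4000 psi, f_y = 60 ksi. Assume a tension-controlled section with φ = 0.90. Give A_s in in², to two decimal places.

M_n = M_u/φ = 6170/0.90 = 6855.56 kip·in.
From M_n = 0.85 f'_c a b (d − a/2):
a = d − √(d² − 2M_n/(0.85 f'_c b)) = 28.5 − √(28.5² − 2 × 6855.56/(0.85 × 4 × 11.2)) = 7.235 in.
A_s = 0.85 f'_c a b / f_y = 0.85 × 4 × 7.235 × 11.2 / 60 = 4.592 in².

A_s ≈ 4.59 in²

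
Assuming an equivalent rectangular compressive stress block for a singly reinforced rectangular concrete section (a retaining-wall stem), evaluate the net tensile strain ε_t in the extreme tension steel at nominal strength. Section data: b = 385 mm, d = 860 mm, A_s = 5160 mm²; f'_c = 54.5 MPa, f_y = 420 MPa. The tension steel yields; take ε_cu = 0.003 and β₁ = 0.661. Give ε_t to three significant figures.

a = A_s f_y/(0.85 f'_c b) = 121.51 mm.
β₁ = 0.661, so c = a/β₁ = 121.51/0.661 = 183.83 mm.
From the linear strain diagram with ε_cu = 0.003: ε_t = 0.003 (d − c)/c = 0.003 × (860 − 183.83)/183.83 = 0.0110.
Since ε_t ≥ 0.005, the section is tension-controlled.

ε_t ≈ 0.0110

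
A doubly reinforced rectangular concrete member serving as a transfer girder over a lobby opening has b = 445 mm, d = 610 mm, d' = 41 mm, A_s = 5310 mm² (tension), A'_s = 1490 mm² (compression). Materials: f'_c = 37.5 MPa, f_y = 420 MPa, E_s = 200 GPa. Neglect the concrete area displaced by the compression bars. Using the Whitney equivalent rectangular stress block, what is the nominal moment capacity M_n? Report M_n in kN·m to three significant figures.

Assume both tension and compression steel yield.
Net tension couple steel: A_s − A'_s = 3820 mm².
a = (A_s − A'_s) f_y / (0.85 f'_c b) = 1604400/(0.85 × 37.5 × 445) = 113.11 mm.
c = a/β₁ = 113.11/0.782 = 144.64 mm; ε'_s = 0.003(c − d')/c = 0.0021 ≥ f_y/E_s = 0.0021, so compression steel does yield.
M_n = (A_s − A'_s) f_y (d − a/2) + A'_s f_y (d − d') = [1604400 × (610 − 56.555) + 625800 × (610 − 41)] × 10⁻⁶ = 887.95 + 356.08 = 1244.03 kN·m.

M_n ≈ 1240 kN·m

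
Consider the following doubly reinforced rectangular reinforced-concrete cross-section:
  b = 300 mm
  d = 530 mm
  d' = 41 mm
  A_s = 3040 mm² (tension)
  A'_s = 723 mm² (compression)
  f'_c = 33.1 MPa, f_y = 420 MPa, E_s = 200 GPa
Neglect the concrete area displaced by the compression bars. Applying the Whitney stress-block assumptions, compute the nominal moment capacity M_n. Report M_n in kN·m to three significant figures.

Assume both tension and compression steel yield.
Net tension couple steel: A_s − A'_s = 2317 mm².
a = (A_s − A'_s) f_y / (0.85 f'_c b) = 973140/(0.85 × 33.1 × 300) = 115.29 mm.
c = a/β₁ = 115.29/0.814 = 141.63 mm; ε'_s = 0.003(c − d')/c = 0.0021 ≥ f_y/E_s = 0.0021, so compression steel does yield.
M_n = (A_s − A'_s) f_y (d − a/2) + A'_s f_y (d − d') = [973140 × (530 − 57.645) + 303660 × (530 − 41)] × 10⁻⁶ = 459.67 + 148.49 = 608.16 kN·m.

M_n ≈ 608 kN·m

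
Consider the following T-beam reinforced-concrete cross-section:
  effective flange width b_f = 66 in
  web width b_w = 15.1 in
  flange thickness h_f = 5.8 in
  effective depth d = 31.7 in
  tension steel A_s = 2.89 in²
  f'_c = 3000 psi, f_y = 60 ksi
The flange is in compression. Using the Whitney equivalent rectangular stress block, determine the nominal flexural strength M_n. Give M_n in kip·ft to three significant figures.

Tension: T = A_s f_y = 2.89 × 60 = 173.4 kips.
Try a within the flange: a = T/(0.85 f'_c b_f) = 173.4/(0.85 × 3 × 66) = 1.030 in.
Since a = 1.030 ≤ h_f = 5.8 in, the stress block lies entirely in the flange; analyse as a rectangular beam of width b_f.
M_n = T(d − a/2) = 173.4 × (31.7 − 0.515) = 5407.5 kip·in.
M_n = 5407.5/12 = 450.63 kip·ft.

M_n ≈ 451 kip·ft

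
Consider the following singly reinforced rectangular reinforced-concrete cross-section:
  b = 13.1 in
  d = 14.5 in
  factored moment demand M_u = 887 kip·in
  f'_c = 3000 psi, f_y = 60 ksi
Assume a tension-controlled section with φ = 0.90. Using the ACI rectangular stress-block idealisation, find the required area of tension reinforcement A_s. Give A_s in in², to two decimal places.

A_s ≈ 1.23 in²

M_n = M_u/φ = 887/0.90 = 985.556 kip·in.
From M_n = 0.85 f'_c a b (d − a/2):
a = d − √(d² − 2M_n/(0.85 f'_c b)) = 14.5 − √(14.5² − 2 × 985.556/(0.85 × 3 × 13.1)) = 2.202 in.
A_s = 0.85 f'_c a b / f_y = 0.85 × 3 × 2.202 × 13.1 / 60 = 1.226 in².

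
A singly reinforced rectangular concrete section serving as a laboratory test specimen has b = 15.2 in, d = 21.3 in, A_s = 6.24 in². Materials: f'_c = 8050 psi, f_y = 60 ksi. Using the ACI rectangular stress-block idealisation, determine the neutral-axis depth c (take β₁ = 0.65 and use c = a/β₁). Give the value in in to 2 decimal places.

c ≈ 5.54 in

T = A_s f_y = 6.24 × 60 = 374.4 kips.
a = T/(0.85 f'_c b) = 374.4/(0.85 × 8.05 × 15.2) = 3.5998 in.
With β₁ = 0.65, c = a/β₁ = 3.5998/0.65 = 5.54 in.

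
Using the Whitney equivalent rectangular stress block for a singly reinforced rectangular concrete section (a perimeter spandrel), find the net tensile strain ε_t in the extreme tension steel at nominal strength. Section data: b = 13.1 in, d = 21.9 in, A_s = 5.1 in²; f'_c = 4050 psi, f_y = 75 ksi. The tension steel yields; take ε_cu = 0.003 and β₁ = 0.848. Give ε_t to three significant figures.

a = A_s f_y/(0.85 f'_c b) = 8.482 in.
β₁ = 0.848, so c = a/β₁ = 8.482/0.848 = 10.002 in.
From the linear strain diagram with ε_cu = 0.003: ε_t = 0.003 (d − c)/c = 0.003 × (21.9 − 10.002)/10.002 = 0.00357.
ε_t < 0.004 — the section is over-reinforced for flexure under ACI limits.

ε_t ≈ 0.00357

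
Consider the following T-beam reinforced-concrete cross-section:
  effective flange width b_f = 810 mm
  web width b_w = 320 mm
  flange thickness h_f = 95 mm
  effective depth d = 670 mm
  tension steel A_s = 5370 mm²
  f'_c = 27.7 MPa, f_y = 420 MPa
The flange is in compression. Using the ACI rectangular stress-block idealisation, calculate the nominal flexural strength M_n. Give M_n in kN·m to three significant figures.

M_n ≈ 1370 kN·m

Tension: T = A_s f_y = 5370 × 420 = 2255400 N.
Try a within the flange: a = T/(0.85 f'_c b_f) = 2255400/(0.85 × 27.7 × 810) = 118.26 mm.
a = 118.26 > h_f = 95 mm: the block extends into the web. Split into flange-overhang and web parts.
C_f = 0.85 f'_c (b_f − b_w) h_f = 0.85 × 27.7 × (810 − 320) × 95 = 1096020 N.
Remaining web compression depth: a_w = (T − C_f)/(0.85 f'_c b_w) = (2255400 − 1096020)/(0.85 × 27.7 × 320) = 153.88 mm.
M_n = C_f(d − h_f/2) + (T − C_f)(d − a_w/2) = 1096020 × (670 − 47.5) + 1159380 × (670 − 76.94) = 682.27 + 687.58 = 1369.85 × 10⁶ N·mm.
M_n = 1369.85 kN·m.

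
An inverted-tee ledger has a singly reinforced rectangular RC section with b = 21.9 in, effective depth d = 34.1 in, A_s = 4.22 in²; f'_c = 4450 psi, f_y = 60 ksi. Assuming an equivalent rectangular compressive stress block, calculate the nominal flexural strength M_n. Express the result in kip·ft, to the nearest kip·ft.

M_n ≈ 687 kip·ft

T = A_s f_y = 4.22 × 60 = 253.2 kips.
a = T/(0.85 f'_c b) = 253.2/(0.85 × 4.45 × 21.9) = 3.057 in.
M_n = T(d − a/2) = 253.2 × (34.1 − 1.5285) = 8247.1 kip·in = 8247.1/12 = 687.26 kip·ft.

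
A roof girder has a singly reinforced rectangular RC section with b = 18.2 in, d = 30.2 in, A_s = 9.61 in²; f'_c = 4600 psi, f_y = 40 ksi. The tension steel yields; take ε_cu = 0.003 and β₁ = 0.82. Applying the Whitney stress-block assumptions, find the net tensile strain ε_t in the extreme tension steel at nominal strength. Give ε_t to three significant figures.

ε_t ≈ 0.0108

a = A_s f_y/(0.85 f'_c b) = 5.402 in.
β₁ = 0.82, so c = a/β₁ = 5.402/0.82 = 6.588 in.
From the linear strain diagram with ε_cu = 0.003: ε_t = 0.003 (d − c)/c = 0.003 × (30.2 − 6.588)/6.588 = 0.0108.
Since ε_t ≥ 0.005, the section is tension-controlled.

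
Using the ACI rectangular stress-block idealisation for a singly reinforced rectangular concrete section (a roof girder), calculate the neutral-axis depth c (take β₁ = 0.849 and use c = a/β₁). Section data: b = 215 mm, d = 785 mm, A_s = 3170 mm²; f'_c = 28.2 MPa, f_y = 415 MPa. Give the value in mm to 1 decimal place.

T = A_s f_y = 3170 × 415 = 1315550 N = 1315.55 kN.
Setting C = 0.85 f'_c a b equal to T: a = 1315550/(0.85 × 28.2 × 215) = 255.271 mm.
With β₁ = 0.849, c = a/β₁ = 255.271/0.849 = 300.7 mm.

c ≈ 300.7 mm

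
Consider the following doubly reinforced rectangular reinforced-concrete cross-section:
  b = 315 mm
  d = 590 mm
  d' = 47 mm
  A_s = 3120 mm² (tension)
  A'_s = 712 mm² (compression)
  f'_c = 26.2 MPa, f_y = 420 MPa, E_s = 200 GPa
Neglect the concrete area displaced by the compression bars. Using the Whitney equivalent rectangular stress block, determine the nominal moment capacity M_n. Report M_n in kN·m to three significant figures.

M_n ≈ 686 kN·m

Assume both tension and compression steel yield.
Net tension couple steel: A_s − A'_s = 2408 mm².
a = (A_s − A'_s) f_y / (0.85 f'_c b) = 1011360/(0.85 × 26.2 × 315) = 144.17 mm.
c = a/β₁ = 144.17/0.85 = 169.61 mm; ε'_s = 0.003(c − d')/c = 0.0022 ≥ f_y/E_s = 0.0021, so compression steel does yield.
M_n = (A_s − A'_s) f_y (d − a/2) + A'_s f_y (d − d') = [1011360 × (590 − 72.085) + 299040 × (590 − 47)] × 10⁻⁶ = 523.80 + 162.38 = 686.18 kN·m.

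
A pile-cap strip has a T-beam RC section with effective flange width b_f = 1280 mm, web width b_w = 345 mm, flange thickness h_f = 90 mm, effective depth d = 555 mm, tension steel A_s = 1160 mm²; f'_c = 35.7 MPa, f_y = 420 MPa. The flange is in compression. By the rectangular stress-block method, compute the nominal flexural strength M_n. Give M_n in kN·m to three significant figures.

M_n ≈ 267 kN·m

Tension: T = A_s f_y = 1160 × 420 = 487200 N.
Try a within the flange: a = T/(0.85 f'_c b_f) = 487200/(0.85 × 35.7 × 1280) = 12.54 mm.
Since a = 12.54 ≤ h_f = 90 mm, the stress block lies entirely in the flange; analyse as a rectangular beam of width b_f.
M_n = T(d − a/2) = 487200 × (555 − 6.27) = 267.34 × 10⁶ N·mm.
M_n = 267.34 kN·m.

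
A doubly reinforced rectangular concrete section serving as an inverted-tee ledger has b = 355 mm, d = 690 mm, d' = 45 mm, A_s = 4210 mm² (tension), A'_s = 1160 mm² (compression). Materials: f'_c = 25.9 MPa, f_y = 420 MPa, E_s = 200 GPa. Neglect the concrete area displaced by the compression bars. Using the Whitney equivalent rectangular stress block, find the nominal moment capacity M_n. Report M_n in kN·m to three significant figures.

M_n ≈ 1090 kN·m

Assume both tension and compression steel yield.
Net tension couple steel: A_s − A'_s = 3050 mm².
a = (A_s − A'_s) f_y / (0.85 f'_c b) = 1281000/(0.85 × 25.9 × 355) = 163.91 mm.
c = a/β₁ = 163.91/0.85 = 192.84 mm; ε'_s = 0.003(c − d')/c = 0.0023 ≥ f_y/E_s = 0.0021, so compression steel does yield.
M_n = (A_s − A'_s) f_y (d − a/2) + A'_s f_y (d − d') = [1281000 × (690 − 81.955) + 487200 × (690 − 45)] × 10⁻⁶ = 778.91 + 314.24 = 1093.15 kN·m.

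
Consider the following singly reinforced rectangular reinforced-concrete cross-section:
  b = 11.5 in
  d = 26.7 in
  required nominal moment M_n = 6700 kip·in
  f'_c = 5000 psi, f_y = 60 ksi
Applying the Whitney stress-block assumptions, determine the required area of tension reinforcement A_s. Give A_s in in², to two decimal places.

A_s ≈ 4.69 in²

From M_n = 0.85 f'_c a b (d − a/2):
a = d − √(d² − 2M_n/(0.85 f'_c b)) = 26.7 − √(26.7² − 2 × 6700/(0.85 × 5 × 11.5)) = 5.754 in.
A_s = 0.85 f'_c a b / f_y = 0.85 × 5 × 5.754 × 11.5 / 60 = 4.687 in².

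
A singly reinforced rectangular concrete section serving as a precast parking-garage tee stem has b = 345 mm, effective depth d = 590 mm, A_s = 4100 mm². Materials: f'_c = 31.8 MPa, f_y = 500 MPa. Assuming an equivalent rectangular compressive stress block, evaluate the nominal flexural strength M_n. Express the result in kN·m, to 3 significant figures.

M_n ≈ 984 kN·m

T = A_s f_y = 4100 × 500 = 2050000 N = 2050 kN.
From C = T: a = T/(0.85 f'_c b) = 2050000/(0.85 × 31.8 × 345) = 219.83 mm.
M_n = T(d − a/2) = 2050 kN × (590 − 109.915) mm = 984.17 kN·m.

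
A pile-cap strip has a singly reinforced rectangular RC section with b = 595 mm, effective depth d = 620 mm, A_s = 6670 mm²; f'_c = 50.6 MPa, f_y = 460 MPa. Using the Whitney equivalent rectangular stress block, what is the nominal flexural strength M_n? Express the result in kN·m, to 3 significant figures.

T = A_s f_y = 6670 × 460 = 3068200 N = 3068.2 kN.
From C = T: a = T/(0.85 f'_c b) = 3068200/(0.85 × 50.6 × 595) = 119.89 mm.
M_n = T(d − a/2) = 3068.2 kN × (620 − 59.945) mm = 1718.36 kN·m.

M_n ≈ 1720 kN·m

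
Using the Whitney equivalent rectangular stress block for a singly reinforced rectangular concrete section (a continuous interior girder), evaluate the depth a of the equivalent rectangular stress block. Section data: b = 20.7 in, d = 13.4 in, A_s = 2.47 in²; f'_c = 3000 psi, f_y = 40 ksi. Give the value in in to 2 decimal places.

T = A_s f_y = 2.47 × 40 = 98.8 kips.
a = T/(0.85 f'_c b) = 98.8/(0.85 × 3 × 20.7) = 1.87 in.

a ≈ 1.87 in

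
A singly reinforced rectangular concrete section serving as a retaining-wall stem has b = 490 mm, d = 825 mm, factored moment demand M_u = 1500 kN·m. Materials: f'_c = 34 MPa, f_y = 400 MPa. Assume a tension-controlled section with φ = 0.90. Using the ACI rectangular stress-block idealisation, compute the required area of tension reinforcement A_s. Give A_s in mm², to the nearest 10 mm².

M_n = M_u/φ = 1500/0.90 = 1666.67 kN·m.
With M_n = 0.85 f'_c a b (d − a/2), solve the quadratic for a:
a = d − √(d² − 2M_n/(0.85 f'_c b)) = 825 − √(825² − 2 × 1666.67×10⁶/(0.85 × 34 × 490)) = 157.74 mm.
A_s = 0.85 f'_c a b / f_y = 0.85 × 34 × 157.74 × 490 / 400 = 5584.4 mm².

A_s ≈ 5580 mm²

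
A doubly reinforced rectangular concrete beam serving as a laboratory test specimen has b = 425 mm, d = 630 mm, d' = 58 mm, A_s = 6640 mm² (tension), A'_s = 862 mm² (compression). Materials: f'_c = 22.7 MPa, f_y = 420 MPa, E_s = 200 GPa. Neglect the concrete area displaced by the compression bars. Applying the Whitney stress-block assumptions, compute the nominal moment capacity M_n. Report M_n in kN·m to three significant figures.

Assume both tension and compression steel yield.
Net tension couple steel: A_s − A'_s = 5778 mm².
a = (A_s − A'_s) f_y / (0.85 f'_c b) = 2426760/(0.85 × 22.7 × 425) = 295.93 mm.
c = a/β₁ = 295.93/0.85 = 348.15 mm; ε'_s = 0.003(c − d')/c = 0.0025 ≥ f_y/E_s = 0.0021, so compression steel does yield.
M_n = (A_s − A'_s) f_y (d − a/2) + A'_s f_y (d − d') = [2426760 × (630 − 147.965) + 362040 × (630 − 58)] × 10⁻⁶ = 1169.78 + 207.09 = 1376.87 kN·m.

M_n ≈ 1380 kN·m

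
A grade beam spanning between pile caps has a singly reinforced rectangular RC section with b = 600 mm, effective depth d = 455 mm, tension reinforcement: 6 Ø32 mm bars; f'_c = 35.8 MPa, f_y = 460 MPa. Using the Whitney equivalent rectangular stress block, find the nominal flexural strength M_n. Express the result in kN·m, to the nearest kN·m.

M_n ≈ 875 kN·m

A_s = 6 × 804 = 4824 mm².
T = A_s f_y = 4824 × 460 = 2219040 N = 2219.04 kN.
From C = T: a = T/(0.85 f'_c b) = 2219040/(0.85 × 35.8 × 600) = 121.54 mm.
M_n = T(d − a/2) = 2219.04 kN × (455 − 60.77) mm = 874.81 kN·m.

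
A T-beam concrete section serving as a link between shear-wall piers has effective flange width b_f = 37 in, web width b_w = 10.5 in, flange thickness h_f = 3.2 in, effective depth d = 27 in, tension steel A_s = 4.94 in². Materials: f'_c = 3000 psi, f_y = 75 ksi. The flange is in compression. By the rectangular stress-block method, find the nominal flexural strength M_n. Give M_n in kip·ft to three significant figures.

Tension: T = A_s f_y = 4.94 × 75 = 370.5 kips.
Try a within the flange: a = T/(0.85 f'_c b_f) = 370.5/(0.85 × 3 × 37) = 3.927 in.
a = 3.927 > h_f = 3.2 in: the block extends into the web. Split into flange-overhang and web parts.
C_f = 0.85 f'_c (b_f − b_w) h_f = 0.85 × 3 × (37 − 10.5) × 3.2 = 216.2 kips.
Remaining web compression depth: a_w = (T − C_f)/(0.85 f'_c b_w) = (370.5 − 216.2)/(0.85 × 3 × 10.5) = 5.763 in.
M_n = C_f(d − h_f/2) + (T − C_f)(d − a_w/2) = 216.2 × (27 − 1.6) + 154.3 × (27 − 2.8815) = 5491.5 + 3721.5 = 9213.0 kip·in.
M_n = 9213.0/12 = 767.75 kip·ft.

M_n ≈ 768 kip·ft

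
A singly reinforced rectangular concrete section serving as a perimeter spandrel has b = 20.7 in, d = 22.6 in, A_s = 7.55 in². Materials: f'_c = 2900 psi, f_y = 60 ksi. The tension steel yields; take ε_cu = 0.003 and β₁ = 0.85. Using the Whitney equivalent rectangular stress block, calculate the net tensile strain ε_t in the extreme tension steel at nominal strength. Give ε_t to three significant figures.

ε_t ≈ 0.00349

a = A_s f_y/(0.85 f'_c b) = 8.878 in.
β₁ = 0.85, so c = a/β₁ = 8.878/0.85 = 10.445 in.
From the linear strain diagram with ε_cu = 0.003: ε_t = 0.003 (d − c)/c = 0.003 × (22.6 − 10.445)/10.445 = 0.00349.
ε_t < 0.004 — the section is over-reinforced for flexure under ACI limits.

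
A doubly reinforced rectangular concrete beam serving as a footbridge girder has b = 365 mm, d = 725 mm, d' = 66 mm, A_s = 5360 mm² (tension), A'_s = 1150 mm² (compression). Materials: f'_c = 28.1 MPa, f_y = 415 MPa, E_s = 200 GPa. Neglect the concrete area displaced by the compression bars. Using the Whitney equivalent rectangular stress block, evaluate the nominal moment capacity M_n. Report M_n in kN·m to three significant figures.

M_n ≈ 1410 kN·m

Assume both tension and compression steel yield.
Net tension couple steel: A_s − A'_s = 4210 mm².
a = (A_s − A'_s) f_y / (0.85 f'_c b) = 1747150/(0.85 × 28.1 × 365) = 200.41 mm.
c = a/β₁ = 200.41/0.849 = 236.05 mm; ε'_s = 0.003(c − d')/c = 0.0022 ≥ f_y/E_s = 0.0021, so compression steel does yield.
M_n = (A_s − A'_s) f_y (d − a/2) + A'_s f_y (d − d') = [1747150 × (725 − 100.205) + 477250 × (725 − 66)] × 10⁻⁶ = 1091.61 + 314.51 = 1406.12 kN·m.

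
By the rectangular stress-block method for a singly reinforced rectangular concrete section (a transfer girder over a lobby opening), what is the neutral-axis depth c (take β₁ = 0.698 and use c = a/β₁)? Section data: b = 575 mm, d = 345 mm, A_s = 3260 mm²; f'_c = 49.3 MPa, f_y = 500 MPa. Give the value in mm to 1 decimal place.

c ≈ 96.9 mm

T = A_s f_y = 3260 × 500 = 1630000 N = 1630 kN.
Setting C = 0.85 f'_c a b equal to T: a = 1630000/(0.85 × 49.3 × 575) = 67.648 mm.
With β₁ = 0.698, c = a/β₁ = 67.648/0.698 = 96.9 mm.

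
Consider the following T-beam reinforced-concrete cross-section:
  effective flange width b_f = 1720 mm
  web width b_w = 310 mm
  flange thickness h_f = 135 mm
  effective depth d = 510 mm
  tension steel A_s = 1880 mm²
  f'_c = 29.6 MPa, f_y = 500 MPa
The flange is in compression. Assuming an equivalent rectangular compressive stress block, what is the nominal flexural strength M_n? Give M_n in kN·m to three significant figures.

Tension: T = A_s f_y = 1880 × 500 = 940000 N.
Try a within the flange: a = T/(0.85 f'_c b_f) = 940000/(0.85 × 29.6 × 1720) = 21.72 mm.
Since a = 21.72 ≤ h_f = 135 mm, the stress block lies entirely in the flange; analyse as a rectangular beam of width b_f.
M_n = T(d − a/2) = 940000 × (510 − 10.86) = 469.19 × 10⁶ N·mm.
M_n = 469.19 kN·m.

M_n ≈ 469 kN·m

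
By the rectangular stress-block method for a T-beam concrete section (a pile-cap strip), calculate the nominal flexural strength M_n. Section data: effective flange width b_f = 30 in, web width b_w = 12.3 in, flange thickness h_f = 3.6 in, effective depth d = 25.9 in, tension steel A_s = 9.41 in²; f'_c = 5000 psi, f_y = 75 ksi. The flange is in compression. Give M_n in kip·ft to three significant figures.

M_n ≈ 1330 kip·ft

Tension: T = A_s f_y = 9.41 × 75 = 705.75 kips.
Try a within the flange: a = T/(0.85 f'_c b_f) = 705.75/(0.85 × 5 × 30) = 5.535 in.
a = 5.535 > h_f = 3.6 in: the block extends into the web. Split into flange-overhang and web parts.
C_f = 0.85 f'_c (b_f − b_w) h_f = 0.85 × 5 × (30 − 12.3) × 3.6 = 270.8 kips.
Remaining web compression depth: a_w = (T − C_f)/(0.85 f'_c b_w) = (705.75 − 270.8)/(0.85 × 5 × 12.3) = 8.320 in.
M_n = C_f(d − h_f/2) + (T − C_f)(d − a_w/2) = 270.8 × (25.9 − 1.8) + 434.95 × (25.9 − 4.16) = 6526.3 + 9455.8 = 15982.1 kip·in.
M_n = 15982.1/12 = 1331.84 kip·ft.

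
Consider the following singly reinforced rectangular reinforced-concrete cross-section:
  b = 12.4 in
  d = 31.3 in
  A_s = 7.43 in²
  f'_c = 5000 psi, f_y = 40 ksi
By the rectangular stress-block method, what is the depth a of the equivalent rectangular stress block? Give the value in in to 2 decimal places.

a ≈ 5.64 in

T = A_s f_y = 7.43 × 40 = 297.2 kips.
a = T/(0.85 f'_c b) = 297.2/(0.85 × 5 × 12.4) = 5.64 in.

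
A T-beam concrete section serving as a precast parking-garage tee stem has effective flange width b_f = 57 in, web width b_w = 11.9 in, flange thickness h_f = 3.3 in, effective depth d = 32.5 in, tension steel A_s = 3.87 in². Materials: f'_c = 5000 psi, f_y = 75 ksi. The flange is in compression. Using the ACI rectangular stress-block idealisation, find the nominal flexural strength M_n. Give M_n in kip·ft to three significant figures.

M_n ≈ 772 kip·ft

Tension: T = A_s f_y = 3.87 × 75 = 290.25 kips.
Try a within the flange: a = T/(0.85 f'_c b_f) = 290.25/(0.85 × 5 × 57) = 1.198 in.
Since a = 1.198 ≤ h_f = 3.3 in, the stress block lies entirely in the flange; analyse as a rectangular beam of width b_f.
M_n = T(d − a/2) = 290.25 × (32.5 − 0.599) = 9259.3 kip·in.
M_n = 9259.3/12 = 771.61 kip·ft.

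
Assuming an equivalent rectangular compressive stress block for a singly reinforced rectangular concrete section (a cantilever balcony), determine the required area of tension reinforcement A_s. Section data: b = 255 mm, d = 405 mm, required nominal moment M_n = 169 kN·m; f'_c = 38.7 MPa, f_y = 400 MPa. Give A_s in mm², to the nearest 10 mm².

A_s ≈ 1120 mm²

With M_n = 0.85 f'_c a b (d − a/2), solve the quadratic for a:
a = d − √(d² − 2M_n/(0.85 f'_c b)) = 405 − √(405² − 2 × 169×10⁶/(0.85 × 38.7 × 255)) = 53.25 mm.
A_s = 0.85 f'_c a b / f_y = 0.85 × 38.7 × 53.25 × 255 / 400 = 1116.7 mm².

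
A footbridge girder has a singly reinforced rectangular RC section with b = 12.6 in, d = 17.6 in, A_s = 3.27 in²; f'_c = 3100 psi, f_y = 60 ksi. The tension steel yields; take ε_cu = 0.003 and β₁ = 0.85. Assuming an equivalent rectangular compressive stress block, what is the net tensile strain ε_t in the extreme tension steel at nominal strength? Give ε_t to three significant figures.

ε_t ≈ 0.00459

a = A_s f_y/(0.85 f'_c b) = 5.909 in.
β₁ = 0.85, so c = a/β₁ = 5.909/0.85 = 6.952 in.
From the linear strain diagram with ε_cu = 0.003: ε_t = 0.003 (d − c)/c = 0.003 × (17.6 − 6.952)/6.952 = 0.00459.
ε_t is between 0.004 and 0.005 — transition zone.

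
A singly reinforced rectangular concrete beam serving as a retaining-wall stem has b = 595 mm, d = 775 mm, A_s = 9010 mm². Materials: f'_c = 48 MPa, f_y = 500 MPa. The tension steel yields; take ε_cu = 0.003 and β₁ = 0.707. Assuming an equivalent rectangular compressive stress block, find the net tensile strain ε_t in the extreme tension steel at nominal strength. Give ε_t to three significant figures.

a = A_s f_y/(0.85 f'_c b) = 185.57 mm.
β₁ = 0.707, so c = a/β₁ = 185.57/0.707 = 262.48 mm.
From the linear strain diagram with ε_cu = 0.003: ε_t = 0.003 (d − c)/c = 0.003 × (775 − 262.48)/262.48 = 0.00586.
Since ε_t ≥ 0.005, the section is tension-controlled.

ε_t ≈ 0.00586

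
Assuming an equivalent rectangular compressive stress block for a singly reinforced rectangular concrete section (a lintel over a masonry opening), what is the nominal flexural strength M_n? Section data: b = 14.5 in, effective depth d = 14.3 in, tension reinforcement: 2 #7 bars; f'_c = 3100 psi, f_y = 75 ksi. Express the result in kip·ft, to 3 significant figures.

A_s = 2 × 0.6 = 1.2 in².
T = A_s f_y = 1.2 × 75 = 90 kips.
a = T/(0.85 f'_c b) = 90/(0.85 × 3.1 × 14.5) = 2.356 in.
M_n = T(d − a/2) = 90 × (14.3 − 1.178) = 1181.0 kip·in = 1181.0/12 = 98.42 kip·ft.

M_n ≈ 98.4 kip·ft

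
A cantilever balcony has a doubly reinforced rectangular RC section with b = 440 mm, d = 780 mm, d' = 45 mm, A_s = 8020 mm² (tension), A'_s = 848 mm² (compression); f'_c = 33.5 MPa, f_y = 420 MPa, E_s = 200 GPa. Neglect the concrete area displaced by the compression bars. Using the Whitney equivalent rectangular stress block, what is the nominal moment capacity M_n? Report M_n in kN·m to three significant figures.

M_n ≈ 2250 kN·m

Assume both tension and compression steel yield.
Net tension couple steel: A_s − A'_s = 7172 mm².
a = (A_s − A'_s) f_y / (0.85 f'_c b) = 3012240/(0.85 × 33.5 × 440) = 240.42 mm.
c = a/β₁ = 240.42/0.811 = 296.45 mm; ε'_s = 0.003(c − d')/c = 0.0025 ≥ f_y/E_s = 0.0021, so compression steel does yield.
M_n = (A_s − A'_s) f_y (d − a/2) + A'_s f_y (d − d') = [3012240 × (780 − 120.21) + 356160 × (780 − 45)] × 10⁻⁶ = 1987.45 + 261.78 = 2249.23 kN·m.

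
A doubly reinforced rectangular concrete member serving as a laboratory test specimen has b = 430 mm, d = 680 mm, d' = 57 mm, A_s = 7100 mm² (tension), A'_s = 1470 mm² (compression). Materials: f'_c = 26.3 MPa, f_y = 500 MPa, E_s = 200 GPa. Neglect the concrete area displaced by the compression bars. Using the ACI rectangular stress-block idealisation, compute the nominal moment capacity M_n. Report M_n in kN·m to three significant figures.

Assume both tension and compression steel yield.
Net tension couple steel: A_s − A'_s = 5630 mm².
a = (A_s − A'_s) f_y / (0.85 f'_c b) = 2815000/(0.85 × 26.3 × 430) = 292.84 mm.
c = a/β₁ = 292.84/0.85 = 344.52 mm; ε'_s = 0.003(c − d')/c = 0.0025 ≥ f_y/E_s = 0.0025, so compression steel does yield.
M_n = (A_s − A'_s) f_y (d − a/2) + A'_s f_y (d − d') = [2815000 × (680 − 146.42) + 735000 × (680 − 57)] × 10⁻⁶ = 1502.03 + 457.91 = 1959.94 kN·m.

M_n ≈ 1960 kN·m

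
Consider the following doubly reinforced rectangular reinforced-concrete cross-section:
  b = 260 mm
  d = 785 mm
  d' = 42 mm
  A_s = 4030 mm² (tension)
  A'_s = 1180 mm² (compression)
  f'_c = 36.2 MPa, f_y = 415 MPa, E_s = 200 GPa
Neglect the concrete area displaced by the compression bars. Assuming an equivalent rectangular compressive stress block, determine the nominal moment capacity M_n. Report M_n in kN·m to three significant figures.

Assume both tension and compression steel yield.
Net tension couple steel: A_s − A'_s = 2850 mm².
a = (A_s − A'_s) f_y / (0.85 f'_c b) = 1182750/(0.85 × 36.2 × 260) = 147.84 mm.
c = a/β₁ = 147.84/0.791 = 186.90 mm; ε'_s = 0.003(c − d')/c = 0.0023 ≥ f_y/E_s = 0.0021, so compression steel does yield.
M_n = (A_s − A'_s) f_y (d − a/2) + A'_s f_y (d − d') = [1182750 × (785 − 73.92) + 489700 × (785 − 42)] × 10⁻⁶ = 841.03 + 363.85 = 1204.88 kN·m.

M_n ≈ 1200 kN·m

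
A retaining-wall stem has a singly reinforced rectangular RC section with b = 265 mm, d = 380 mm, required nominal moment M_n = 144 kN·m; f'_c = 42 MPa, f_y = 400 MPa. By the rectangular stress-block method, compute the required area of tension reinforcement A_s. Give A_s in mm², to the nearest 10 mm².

A_s ≈ 1000 mm²

With M_n = 0.85 f'_c a b (d − a/2), solve the quadratic for a:
a = d − √(d² − 2M_n/(0.85 f'_c b)) = 380 − √(380² − 2 × 144×10⁶/(0.85 × 42 × 265)) = 42.42 mm.
A_s = 0.85 f'_c a b / f_y = 0.85 × 42 × 42.42 × 265 / 400 = 1003.3 mm².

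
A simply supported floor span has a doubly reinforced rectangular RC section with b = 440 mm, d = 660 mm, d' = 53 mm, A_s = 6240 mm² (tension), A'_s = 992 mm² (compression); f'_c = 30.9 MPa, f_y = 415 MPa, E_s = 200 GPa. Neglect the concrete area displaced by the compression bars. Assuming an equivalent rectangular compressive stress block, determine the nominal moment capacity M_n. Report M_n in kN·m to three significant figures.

M_n ≈ 1480 kN·m

Assume both tension and compression steel yield.
Net tension couple steel: A_s − A'_s = 5248 mm².
a = (A_s − A'_s) f_y / (0.85 f'_c b) = 2177920/(0.85 × 30.9 × 440) = 188.46 mm.
c = a/β₁ = 188.46/0.829 = 227.33 mm; ε'_s = 0.003(c − d')/c = 0.0023 ≥ f_y/E_s = 0.0021, so compression steel does yield.
M_n = (A_s − A'_s) f_y (d − a/2) + A'_s f_y (d − d') = [2177920 × (660 − 94.23) + 411680 × (660 − 53)] × 10⁻⁶ = 1232.20 + 249.89 = 1482.09 kN·m.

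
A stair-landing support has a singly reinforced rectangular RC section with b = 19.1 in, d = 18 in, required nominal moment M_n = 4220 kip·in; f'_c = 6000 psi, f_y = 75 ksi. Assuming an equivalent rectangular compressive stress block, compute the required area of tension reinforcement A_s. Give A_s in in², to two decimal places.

From M_n = 0.85 f'_c a b (d − a/2):
a = d − √(d² − 2M_n/(0.85 f'_c b)) = 18 − √(18² − 2 × 4220/(0.85 × 6 × 19.1)) = 2.594 in.
A_s = 0.85 f'_c a b / f_y = 0.85 × 6 × 2.594 × 19.1 / 75 = 3.369 in².

A_s ≈ 3.37 in²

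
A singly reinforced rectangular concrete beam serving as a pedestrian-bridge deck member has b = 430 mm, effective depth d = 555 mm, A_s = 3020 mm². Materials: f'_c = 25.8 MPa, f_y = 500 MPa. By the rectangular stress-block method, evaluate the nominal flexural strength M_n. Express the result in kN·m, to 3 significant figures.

T = A_s f_y = 3020 × 500 = 1510000 N = 1510 kN.
From C = T: a = T/(0.85 f'_c b) = 1510000/(0.85 × 25.8 × 430) = 160.13 mm.
M_n = T(d − a/2) = 1510 kN × (555 − 80.065) mm = 717.15 kN·m.

M_n ≈ 717 kN·m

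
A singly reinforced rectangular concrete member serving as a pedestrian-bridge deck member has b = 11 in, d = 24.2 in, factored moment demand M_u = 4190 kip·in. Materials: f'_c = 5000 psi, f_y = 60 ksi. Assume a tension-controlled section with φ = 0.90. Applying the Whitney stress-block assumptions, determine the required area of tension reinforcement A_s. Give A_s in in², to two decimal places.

A_s ≈ 3.54 in²

M_n = M_u/φ = 4190/0.90 = 4655.56 kip·in.
From M_n = 0.85 f'_c a b (d − a/2):
a = d − √(d² − 2M_n/(0.85 f'_c b)) = 24.2 − √(24.2² − 2 × 4655.56/(0.85 × 5 × 11)) = 4.541 in.
A_s = 0.85 f'_c a b / f_y = 0.85 × 5 × 4.541 × 11 / 60 = 3.538 in².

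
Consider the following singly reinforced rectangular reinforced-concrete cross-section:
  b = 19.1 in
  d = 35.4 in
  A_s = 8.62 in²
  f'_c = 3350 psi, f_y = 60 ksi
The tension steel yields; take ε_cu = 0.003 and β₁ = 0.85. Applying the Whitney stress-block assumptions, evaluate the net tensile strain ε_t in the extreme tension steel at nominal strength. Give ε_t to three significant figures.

ε_t ≈ 0.00649

a = A_s f_y/(0.85 f'_c b) = 9.510 in.
β₁ = 0.85, so c = a/β₁ = 9.510/0.85 = 11.188 in.
From the linear strain diagram with ε_cu = 0.003: ε_t = 0.003 (d − c)/c = 0.003 × (35.4 − 11.188)/11.188 = 0.00649.
Since ε_t ≥ 0.005, the section is tension-controlled.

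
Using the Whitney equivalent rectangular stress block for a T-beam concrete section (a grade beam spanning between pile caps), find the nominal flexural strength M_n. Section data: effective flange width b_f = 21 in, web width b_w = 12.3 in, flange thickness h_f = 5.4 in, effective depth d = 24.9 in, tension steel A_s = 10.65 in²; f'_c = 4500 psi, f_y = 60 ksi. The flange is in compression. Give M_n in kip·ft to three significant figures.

M_n ≈ 1100 kip·ft

Tension: T = A_s f_y = 10.65 × 60 = 639 kips.
Try a within the flange: a = T/(0.85 f'_c b_f) = 639/(0.85 × 4.5 × 21) = 7.955 in.
a = 7.955 > h_f = 5.4 in: the block extends into the web. Split into flange-overhang and web parts.
C_f = 0.85 f'_c (b_f − b_w) h_f = 0.85 × 4.5 × (21 − 12.3) × 5.4 = 179.7 kips.
Remaining web compression depth: a_w = (T − C_f)/(0.85 f'_c b_w) = (639 − 179.7)/(0.85 × 4.5 × 12.3) = 9.762 in.
M_n = C_f(d − h_f/2) + (T − C_f)(d − a_w/2) = 179.7 × (24.9 − 2.7) + 459.3 × (24.9 − 4.881) = 3989.3 + 9194.7 = 13184.0 kip·in.
M_n = 13184.0/12 = 1098.67 kip·ft.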